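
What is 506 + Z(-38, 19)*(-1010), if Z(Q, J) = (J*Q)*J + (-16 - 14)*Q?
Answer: 12704286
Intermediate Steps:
Z(Q, J) = -30*Q + Q*J² (Z(Q, J) = Q*J² - 30*Q = -30*Q + Q*J²)
506 + Z(-38, 19)*(-1010) = 506 - 38*(-30 + 19²)*(-1010) = 506 - 38*(-30 + 361)*(-1010) = 506 - 38*331*(-1010) = 506 - 12578*(-1010) = 506 + 12703780 = 12704286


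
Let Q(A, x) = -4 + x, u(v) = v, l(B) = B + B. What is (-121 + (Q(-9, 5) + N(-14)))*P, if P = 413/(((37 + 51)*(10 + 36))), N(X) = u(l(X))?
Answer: -15281/1012 ≈ -15.100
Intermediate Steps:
l(B) = 2*B
N(X) = 2*X
P = 413/4048 (P = 413/((88*46)) = 413/4048 ≈ 0.10203)
(-121 + (Q(-9, 5) + N(-14)))*P = (-121 + ((-4 + 5) + 2*(-14)))*(413/4048) = (-121 + (1 - 28))*(413/4048) = (-121 - 27)*(413/4048) = -148*413/4048 = -15281/1012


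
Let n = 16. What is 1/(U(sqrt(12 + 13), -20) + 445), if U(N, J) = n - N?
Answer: 1/456 ≈ 0.0021930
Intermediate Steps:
U(N, J) = 16 - N
1/(U(sqrt(12 + 13), -20) + 445) = 1/((16 - sqrt(12 + 13)) + 445) = 1/((16 - sqrt(25)) + 445) = 1/((16 - 1*5) + 445) = 1/((16 - 5) + 445) = 1/(11 + 445) = 1/456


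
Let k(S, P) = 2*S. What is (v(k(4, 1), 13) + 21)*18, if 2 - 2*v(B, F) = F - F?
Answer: 396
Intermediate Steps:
v(B, F) = 1 (v(B, F) = 1 - (F - F)/2 = 1 - ½*0 = 1 + 0 = 1)
(v(k(4, 1), 13) + 21)*18 = (1 + 21)*18 = 22*18 = 396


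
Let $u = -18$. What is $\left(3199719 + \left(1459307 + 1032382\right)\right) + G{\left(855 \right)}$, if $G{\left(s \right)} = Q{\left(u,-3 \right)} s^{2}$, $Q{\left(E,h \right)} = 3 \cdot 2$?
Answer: $10077558$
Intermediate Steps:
$Q{\left(E,h \right)} = 6$
$G{\left(s \right)} = 6 s^{2}$
$\left(3199719 + \left(1459307 + 1032382\right)\right) + G{\left(855 \right)} = \left(3199719 + \left(1459307 + 1032382\right)\right) + 6 \cdot 855^{2} = \left(3199719 + 2491689\right) + 6 \cdot 731025 = 5691408 + 4386150 = 10077558$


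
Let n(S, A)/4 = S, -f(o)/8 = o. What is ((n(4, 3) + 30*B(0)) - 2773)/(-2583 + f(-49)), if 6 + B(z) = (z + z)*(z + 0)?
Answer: 2937/2191 ≈ 1.3405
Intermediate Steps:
f(o) = -8*o
B(z) = -6 + 2*z**2 (B(z) = -6 + (z + z)*(z + 0) = -6 + (2*z)*z = -6 + 2*z**2)
n(S, A) = 4*S
((n(4, 3) + 30*B(0)) - 2773)/(-2583 + f(-49)) = ((4*4 + 30*(-6 + 2*0**2)) - 2773)/(-2583 - 8*(-49)) = ((16 + 30*(-6 + 2*0)) - 2773)/(-2583 + 392) = ((16 + 30*(-6 + 0)) - 2773)/(-2191) = ((16 + 30*(-6)) - 2773)*(-1/2191) = ((16 - 180) - 2773)*(-1/2191) = (-164 - 2773)*(-1/2191) = -2937*(-1/2191) = 2937/2191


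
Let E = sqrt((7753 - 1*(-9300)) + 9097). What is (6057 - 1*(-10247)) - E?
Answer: 16304 - 5*sqrt(1046) ≈ 16142.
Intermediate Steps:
E = 5*sqrt(1046) (E = sqrt((7753 + 9300) + 9097) = sqrt(17053 + 9097) = sqrt(26150) = 5*sqrt(1046) ≈ 161.71)
(6057 - 1*(-10247)) - E = (6057 - 1*(-10247)) - 5*sqrt(1046) = (6057 + 10247) - 5*sqrt(1046) = 16304 - 5*sqrt(1046)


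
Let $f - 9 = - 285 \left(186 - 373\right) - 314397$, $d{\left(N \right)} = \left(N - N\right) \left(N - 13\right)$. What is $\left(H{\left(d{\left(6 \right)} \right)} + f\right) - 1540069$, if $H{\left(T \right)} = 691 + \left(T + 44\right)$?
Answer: $-1800427$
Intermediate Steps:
$d{\left(N \right)} = 0$ ($d{\left(N \right)} = 0 \left(-13 + N\right) = 0$)
$H{\left(T \right)} = 735 + T$ ($H{\left(T \right)} = 691 + \left(44 + T\right) = 735 + T$)
$f = -261093$ ($f = 9 - \left(314397 + 285 \left(186 - 373\right)\right) = 9 - 261102 = -261093$)
$\left(H{\left(d{\left(6 \right)} \right)} + f\right) - 1540069 = \left(\left(735 + 0\right) - 261093\right) - 1540069 = \left(735 - 261093\right) - 1540069 = -260358 - 1540069 = -1800427$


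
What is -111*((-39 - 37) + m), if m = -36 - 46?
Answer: 17538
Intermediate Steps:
m = -82
-111*((-39 - 37) + m) = -111*((-39 - 37) - 82) = -111*(-76 - 82) = -111*(-158) = 17538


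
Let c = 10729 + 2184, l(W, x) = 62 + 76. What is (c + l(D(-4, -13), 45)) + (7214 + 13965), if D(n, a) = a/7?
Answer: 34230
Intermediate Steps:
D(n, a) = a/7 (D(n, a) = a*(⅐) = a/7)
l(W, x) = 138
c = 12913
(c + l(D(-4, -13), 45)) + (7214 + 13965) = (12913 + 138) + (7214 + 13965) = 13051 + 21179 = 34230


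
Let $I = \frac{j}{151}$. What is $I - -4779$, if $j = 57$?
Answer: $\frac{721686}{151} \approx 4779.4$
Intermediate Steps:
$I = \frac{57}{151} \approx 0.37748$
$I - -4779 = \frac{57}{151} - -4779 = \frac{57}{151} + 4779 = \frac{721686}{151}$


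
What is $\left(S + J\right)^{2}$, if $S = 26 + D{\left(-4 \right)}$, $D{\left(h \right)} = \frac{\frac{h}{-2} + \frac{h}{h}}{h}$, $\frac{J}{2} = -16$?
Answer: $\frac{729}{16} \approx 45.563$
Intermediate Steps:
$J = -32$ ($J = 2 \left(-16\right) = -32$)
$D{\left(h \right)} = \frac{1 - \frac{h}{2}}{h}$ ($D{\left(h \right)} = \frac{h \left(- \frac{1}{2}\right) + 1}{h} = \frac{- \frac{h}{2} + 1}{h} = \frac{1 - \frac{h}{2}}{h}$)
$S = \frac{101}{4}$ ($S = 26 + \frac{2 - -4}{2 \left(-4\right)} = 26 + \frac{1}{2} \left(- \frac{1}{4}\right) \left(2 + 4\right) = 26 + \frac{1}{2} \left(- \frac{1}{4}\right) 6 = 26 - \frac{3}{4} = \frac{101}{4} \approx 25.25$)
$\left(S + J\right)^{2} = \left(\frac{101}{4} - 32\right)^{2} = \left(- \frac{27}{4}\right)^{2} = \frac{729}{16}$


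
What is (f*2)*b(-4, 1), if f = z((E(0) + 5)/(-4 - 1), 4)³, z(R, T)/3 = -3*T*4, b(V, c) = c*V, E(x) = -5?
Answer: 23887872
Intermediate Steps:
b(V, c) = V*c
z(R, T) = -36*T (z(R, T) = 3*(-3*T*4) = 3*(-12*T) = -36*T)
f = -2985984 (f = (-36*4)³ = (-144)³ = -2985984)
(f*2)*b(-4, 1) = (-2985984*2)*(-4*1) = -5971968*(-4) = 23887872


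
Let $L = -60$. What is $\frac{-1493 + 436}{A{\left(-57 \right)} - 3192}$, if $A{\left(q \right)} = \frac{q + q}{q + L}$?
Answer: $\frac{41223}{124450} \approx 0.33124$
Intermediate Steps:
$A{\left(q \right)} = \frac{2 q}{-60 + q}$ ($A{\left(q \right)} = \frac{q + q}{q - 60} = \frac{2 q}{-60 + q}$)
$\frac{-1493 + 436}{A{\left(-57 \right)} - 3192} = \frac{-1493 + 436}{2 \left(-57\right) \frac{1}{-60 - 57} - 3192} = - \frac{1057}{2 \left(-57\right) \frac{1}{-117} - 3192} = - \frac{1057}{2 \left(-57\right) \left(- \frac{1}{117}\right) - 3192} = - \frac{1057}{\frac{38}{39} - 3192} = - \frac{1057}{- \frac{124450}{39}} = \left(-1057\right) \left(- \frac{39}{124450}\right) = \frac{41223}{124450}$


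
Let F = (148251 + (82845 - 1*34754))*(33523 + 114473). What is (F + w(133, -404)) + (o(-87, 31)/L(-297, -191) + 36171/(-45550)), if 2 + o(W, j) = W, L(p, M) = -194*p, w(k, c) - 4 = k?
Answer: 19065568486342317118/656124975 ≈ 2.9058e+10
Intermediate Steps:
w(k, c) = 4 + k
o(W, j) = -2 + W
F = 29057830632 (F = (148251 + (82845 - 34754))*147996 = (148251 + 48091)*147996 = 196342*147996 = 29057830632)
(F + w(133, -404)) + (o(-87, 31)/L(-297, -191) + 36171/(-45550)) = (29057830632 + (4 + 133)) + ((-2 - 87)/((-194*(-297))) + 36171/(-45550)) = (29057830632 + 137) + (-89/57618 + 36171*(-1/45550)) = 29057830769 + (-89*1/57618 - 36171/45550) = 29057830769 + (-89/57618 - 36171/45550) = 29057830769 - 522038657/656124975 = 19065568486342317118/656124975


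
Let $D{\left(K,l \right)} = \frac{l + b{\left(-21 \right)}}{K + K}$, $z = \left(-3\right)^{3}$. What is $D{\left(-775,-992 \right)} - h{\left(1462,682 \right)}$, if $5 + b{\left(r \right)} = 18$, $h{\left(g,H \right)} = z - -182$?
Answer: $- \frac{239271}{1550} \approx -154.37$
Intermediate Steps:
$z = -27$
$h{\left(g,H \right)} = 155$ ($h{\left(g,H \right)} = -27 - -182 = -27 + 182 = 155$)
$b{\left(r \right)} = 13$ ($b{\left(r \right)} = -5 + 18 = 13$)
$D{\left(K,l \right)} = \frac{13 + l}{2 K}$ ($D{\left(K,l \right)} = \frac{l + 13}{K + K} = \frac{13 + l}{2 K}$)
$D{\left(-775,-992 \right)} - h{\left(1462,682 \right)} = \frac{13 - 992}{2 \left(-775\right)} - 155 = \frac{1}{2} \left(- \frac{1}{775}\right) \left(-979\right) - 155 = \frac{979}{1550} - 155 = - \frac{239271}{1550}$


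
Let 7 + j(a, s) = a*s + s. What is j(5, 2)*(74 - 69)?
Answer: 25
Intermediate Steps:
j(a, s) = -7 + s + a*s (j(a, s) = -7 + (a*s + s) = -7 + (s + a*s) = -7 + s + a*s)
j(5, 2)*(74 - 69) = (-7 + 2 + 5*2)*(74 - 69) = (-7 + 2 + 10)*5 = 5*5 = 25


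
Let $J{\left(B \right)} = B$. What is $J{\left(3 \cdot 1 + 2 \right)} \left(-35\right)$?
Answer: $-175$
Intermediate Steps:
$J{\left(3 \cdot 1 + 2 \right)} \left(-35\right) = \left(3 \cdot 1 + 2\right) \left(-35\right) = \left(3 + 2\right) \left(-35\right) = 5 \left(-35\right) = -175$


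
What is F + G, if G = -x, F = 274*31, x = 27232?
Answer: -18738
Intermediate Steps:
F = 8494
G = -27232 (G = -1*27232 = -27232)
F + G = 8494 - 27232 = -18738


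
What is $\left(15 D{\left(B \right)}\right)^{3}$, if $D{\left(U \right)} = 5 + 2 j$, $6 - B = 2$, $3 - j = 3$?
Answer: $421875$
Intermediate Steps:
$j = 0$ ($j = 3 - 3 = 0$)
$B = 4$ ($B = 6 - 2 = 4$)
$D{\left(U \right)} = 5$ ($D{\left(U \right)} = 5 + 2 \cdot 0 = 5 + 0 = 5$)
$\left(15 D{\left(B \right)}\right)^{3} = \left(15 \cdot 5\right)^{3} = 75^{3} = 421875$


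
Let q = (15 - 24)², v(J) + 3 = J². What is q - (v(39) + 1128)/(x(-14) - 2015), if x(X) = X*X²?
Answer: 388125/4759 ≈ 81.556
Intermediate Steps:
v(J) = -3 + J²
q = 81 (q = (-9)² = 81)
x(X) = X³
q - (v(39) + 1128)/(x(-14) - 2015) = 81 - ((-3 + 39²) + 1128)/((-14)³ - 2015) = 81 - ((-3 + 1521) + 1128)/(-2744 - 2015) = 81 - (1518 + 1128)/(-4759) = 81 - 2646*(-1)/4759 = 81 - 1*(-2646/4759) = 81 + 2646/4759 = 388125/4759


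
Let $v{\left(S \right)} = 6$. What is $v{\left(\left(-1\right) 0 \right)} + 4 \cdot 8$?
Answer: $38$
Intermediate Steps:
$v{\left(\left(-1\right) 0 \right)} + 4 \cdot 8 = 6 + 4 \cdot 8 = 6 + 32 = 38$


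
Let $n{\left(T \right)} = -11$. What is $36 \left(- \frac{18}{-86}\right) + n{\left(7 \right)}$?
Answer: $- \frac{149}{43} \approx -3.4651$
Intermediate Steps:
$36 \left(- \frac{18}{-86}\right) + n{\left(7 \right)} = 36 \left(- \frac{18}{-86}\right) - 11 = 36 \left(\left(-18\right) \left(- \frac{1}{86}\right)\right) - 11 = 36 \cdot \frac{9}{43} - 11 = \frac{324}{43} - 11 = - \frac{149}{43}$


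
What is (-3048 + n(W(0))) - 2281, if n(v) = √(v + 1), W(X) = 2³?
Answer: -5326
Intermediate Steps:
W(X) = 8
n(v) = √(1 + v)
(-3048 + n(W(0))) - 2281 = (-3048 + √(1 + 8)) - 2281 = (-3048 + √9) - 2281 = (-3048 + 3) - 2281 = -3045 - 2281 = -5326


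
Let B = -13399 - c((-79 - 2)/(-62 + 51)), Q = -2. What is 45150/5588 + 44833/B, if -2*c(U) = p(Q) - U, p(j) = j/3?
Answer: 11702437893/2471569606 ≈ 4.7348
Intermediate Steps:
p(j) = j/3 (p(j) = j*(⅓) = j/3)
c(U) = ⅓ + U/2 (c(U) = -((⅓)*(-2) - U)/2 = -(-⅔ - U)/2 = ⅓ + U/2)
B = -884599/66 (B = -13399 - (⅓ + ((-79 - 2)/(-62 + 51))/2) = -13399 - (⅓ + (-81/(-11))/2) = -13399 - (⅓ + (-81*(-1/11))/2) = -13399 - (⅓ + (½)*(81/11)) = -13399 - (⅓ + 81/22) = -13399 - 1*265/66 = -13399 - 265/66 = -884599/66 ≈ -13403.)
45150/5588 + 44833/B = 45150/5588 + 44833/(-884599/66) = 45150*(1/5588) + 44833*(-66/884599) = 22575/2794 - 2958978/884599 = 11702437893/2471569606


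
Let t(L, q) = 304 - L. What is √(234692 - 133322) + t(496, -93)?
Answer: -192 + √101370 ≈ 126.39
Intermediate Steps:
√(234692 - 133322) + t(496, -93) = √(234692 - 133322) + (304 - 1*496) = √101370 + (304 - 496) = √101370 - 192 = -192 + √101370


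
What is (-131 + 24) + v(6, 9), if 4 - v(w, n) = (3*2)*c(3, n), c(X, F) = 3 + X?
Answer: -139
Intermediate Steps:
v(w, n) = -32 (v(w, n) = 4 - 3*2*(3 + 3) = 4 - 6*6 = 4 - 1*36 = 4 - 36 = -32)
(-131 + 24) + v(6, 9) = (-131 + 24) - 32 = -107 - 32 = -139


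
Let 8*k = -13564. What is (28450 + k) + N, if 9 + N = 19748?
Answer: 92987/2 ≈ 46494.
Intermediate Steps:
N = 19739 (N = -9 + 19748 = 19739)
k = -3391/2 (k = (1/8)*(-13564) = -3391/2 ≈ -1695.5)
(28450 + k) + N = (28450 - 3391/2) + 19739 = 53509/2 + 19739 = 92987/2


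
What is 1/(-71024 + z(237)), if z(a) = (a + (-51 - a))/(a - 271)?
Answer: -2/142045 ≈ -1.4080e-5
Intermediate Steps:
z(a) = -51/(-271 + a)
1/(-71024 + z(237)) = 1/(-71024 - 51/(-271 + 237)) = 1/(-71024 - 51/(-34)) = 1/(-71024 - 51*(-1/34)) = 1/(-71024 + 3/2) = 1/(-142045/2) = -2/142045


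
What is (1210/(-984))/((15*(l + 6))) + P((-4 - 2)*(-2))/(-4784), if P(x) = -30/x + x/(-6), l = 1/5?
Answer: -1344209/109448352 ≈ -0.012282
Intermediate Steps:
l = 1/5 ≈ 0.20000
P(x) = -30/x - x/6 (P(x) = -30/x + x*(-1/6) = -30/x - x/6)
(1210/(-984))/((15*(l + 6))) + P((-4 - 2)*(-2))/(-4784) = (1210/(-984))/((15*(1/5 + 6))) + (-30*(-1/(2*(-4 - 2))) - (-4 - 2)*(-2)/6)/(-4784) = (1210*(-1/984))/((15*(31/5))) + (-30/((-6*(-2))) - (-1)*(-2))*(-1/4784) = -605/492/93 + (-30/12 - 1/6*12)*(-1/4784) = -605/492*1/93 + (-30*1/12 - 2)*(-1/4784) = -605/45756 + (-5/2 - 2)*(-1/4784) = -605/45756 - 9/2*(-1/4784) = -605/45756 + 9/9568 = -1344209/109448352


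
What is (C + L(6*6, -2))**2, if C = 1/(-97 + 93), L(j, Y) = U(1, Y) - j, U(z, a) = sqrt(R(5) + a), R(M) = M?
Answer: 21073/16 - 145*sqrt(3)/2 ≈ 1191.5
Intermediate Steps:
U(z, a) = sqrt(5 + a)
L(j, Y) = sqrt(5 + Y) - j
C = -1/4 (C = 1/(-4) = -1/4 ≈ -0.25000)
(C + L(6*6, -2))**2 = (-1/4 + (sqrt(5 - 2) - 6*6))**2 = (-1/4 + (sqrt(3) - 1*36))**2 = (-1/4 + (sqrt(3) - 36))**2 = (-1/4 + (-36 + sqrt(3)))**2 = (-145/4 + sqrt(3))**2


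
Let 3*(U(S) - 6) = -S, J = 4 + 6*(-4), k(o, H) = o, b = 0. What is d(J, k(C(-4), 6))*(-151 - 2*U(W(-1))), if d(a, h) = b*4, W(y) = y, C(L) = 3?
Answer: 0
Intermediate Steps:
J = -20 (J = 4 - 24 = -20)
d(a, h) = 0 (d(a, h) = 0*4 = 0)
U(S) = 6 - S/3 (U(S) = 6 + (-S)/3 = 6 - S/3)
d(J, k(C(-4), 6))*(-151 - 2*U(W(-1))) = 0*(-151 - 2*(6 - ⅓*(-1))) = 0*(-151 - 2*(6 + ⅓)) = 0*(-151 - 2*19/3) = 0*(-151 - 38/3) = 0*(-491/3) = 0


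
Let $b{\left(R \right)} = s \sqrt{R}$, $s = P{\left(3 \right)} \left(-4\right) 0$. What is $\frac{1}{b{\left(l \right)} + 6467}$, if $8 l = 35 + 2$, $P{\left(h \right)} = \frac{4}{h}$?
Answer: $\frac{1}{6467} \approx 0.00015463$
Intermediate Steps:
$l = \frac{37}{8}$ ($l = \frac{35 + 2}{8} = \frac{1}{8} \cdot 37 = \frac{37}{8} \approx 4.625$)
$s = 0$ ($s = \frac{4}{3} \left(-4\right) 0 = \left(- \frac{16}{3}\right) 0 = 0$)
$b{\left(R \right)} = 0$ ($b{\left(R \right)} = 0 \sqrt{R} = 0$)
$\frac{1}{b{\left(l \right)} + 6467} = \frac{1}{0 + 6467} = \frac{1}{6467}$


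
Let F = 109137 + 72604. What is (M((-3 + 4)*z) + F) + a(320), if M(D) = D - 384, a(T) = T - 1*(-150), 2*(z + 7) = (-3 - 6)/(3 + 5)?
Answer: 2909111/16 ≈ 1.8182e+5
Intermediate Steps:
z = -121/16 (z = -7 + ((-3 - 6)/(3 + 5))/2 = -7 + (-9/8)/2 = -7 + (-9*⅛)/2 = -7 + (½)*(-9/8) = -7 - 9/16 = -121/16 ≈ -7.5625)
a(T) = 150 + T (a(T) = T + 150 = 150 + T)
F = 181741
M(D) = -384 + D
(M((-3 + 4)*z) + F) + a(320) = ((-384 + (-3 + 4)*(-121/16)) + 181741) + (150 + 320) = ((-384 + 1*(-121/16)) + 181741) + 470 = ((-384 - 121/16) + 181741) + 470 = (-6265/16 + 181741) + 470 = 2901591/16 + 470 = 2909111/16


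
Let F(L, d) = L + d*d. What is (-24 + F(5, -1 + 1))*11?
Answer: -209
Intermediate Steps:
F(L, d) = L + d²
(-24 + F(5, -1 + 1))*11 = (-24 + (5 + (-1 + 1)²))*11 = (-24 + (5 + 0²))*11 = (-24 + (5 + 0))*11 = (-24 + 5)*11 = -19*11 = -209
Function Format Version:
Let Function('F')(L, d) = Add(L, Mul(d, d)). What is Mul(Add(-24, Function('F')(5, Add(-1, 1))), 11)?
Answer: -209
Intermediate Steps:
Function('F')(L, d) = Add(L, Pow(d, 2))
Mul(Add(-24, Function('F')(5, Add(-1, 1))), 11) = Mul(Add(-24, Add(5, Pow(Add(-1, 1), 2))), 11) = Mul(Add(-24, Add(5, Pow(0, 2))), 11) = Mul(Add(-24, Add(5, 0)), 11) = Mul(Add(-24, 5), 11) = Mul(-19, 11) = -209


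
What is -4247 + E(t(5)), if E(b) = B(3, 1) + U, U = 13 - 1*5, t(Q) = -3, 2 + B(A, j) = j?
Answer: -4240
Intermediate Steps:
B(A, j) = -2 + j
U = 8 (U = 13 - 5 = 8)
E(b) = 7 (E(b) = (-2 + 1) + 8 = -1 + 8 = 7)
-4247 + E(t(5)) = -4247 + 7 = -4240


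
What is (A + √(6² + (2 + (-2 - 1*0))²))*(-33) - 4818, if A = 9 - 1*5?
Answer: -5148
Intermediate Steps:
A = 4 (A = 9 - 5 = 4)
(A + √(6² + (2 + (-2 - 1*0))²))*(-33) - 4818 = (4 + √(6² + (2 + (-2 - 1*0))²))*(-33) - 4818 = (4 + √(36 + (2 + (-2 + 0))²))*(-33) - 4818 = (4 + √(36 + (2 - 2)²))*(-33) - 4818 = (4 + √(36 + 0²))*(-33) - 4818 = (4 + √(36 + 0))*(-33) - 4818 = (4 + √36)*(-33) - 4818 = (4 + 6)*(-33) - 4818 = 10*(-33) - 4818 = -330 - 4818 = -5148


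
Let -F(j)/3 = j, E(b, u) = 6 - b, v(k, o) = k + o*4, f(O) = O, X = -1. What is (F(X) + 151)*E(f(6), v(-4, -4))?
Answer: 0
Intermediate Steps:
v(k, o) = k + 4*o
F(j) = -3*j
(F(X) + 151)*E(f(6), v(-4, -4)) = (-3*(-1) + 151)*(6 - 1*6) = (3 + 151)*(6 - 6) = 154*0 = 0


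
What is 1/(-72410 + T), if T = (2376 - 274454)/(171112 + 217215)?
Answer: -388327/28119030148 ≈ -1.3810e-5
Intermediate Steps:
T = -272078/388327 ≈ -0.70064
1/(-72410 + T) = 1/(-72410 - 272078/388327) = 1/(-28119030148/388327) = -388327/28119030148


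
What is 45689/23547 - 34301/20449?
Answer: 126608714/481512603 ≈ 0.26294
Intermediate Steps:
45689/23547 - 34301/20449 = 126608714/481512603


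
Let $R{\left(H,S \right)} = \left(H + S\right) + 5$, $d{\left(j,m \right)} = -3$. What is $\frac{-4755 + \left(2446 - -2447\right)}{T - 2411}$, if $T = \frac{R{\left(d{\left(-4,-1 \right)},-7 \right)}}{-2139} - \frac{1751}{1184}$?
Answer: $- \frac{349495488}{6109780205} \approx -0.057203$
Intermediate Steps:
$R{\left(H,S \right)} = 5 + H + S$
$T = - \frac{3739469}{2532576}$ ($T = \frac{5 - 3 - 7}{-2139} - \frac{1751}{1184} = \left(-5\right) \left(- \frac{1}{2139}\right) - \frac{1751}{1184} = \frac{5}{2139} - \frac{1751}{1184} = - \frac{3739469}{2532576} \approx -1.4765$)
$\frac{-4755 + \left(2446 - -2447\right)}{T - 2411} = \frac{-4755 + \left(2446 - -2447\right)}{- \frac{3739469}{2532576} - 2411} = \frac{-4755 + \left(2446 + 2447\right)}{- \frac{6109780205}{2532576}} = \left(-4755 + 4893\right) \left(- \frac{2532576}{6109780205}\right) = 138 \left(- \frac{2532576}{6109780205}\right) = - \frac{349495488}{6109780205}$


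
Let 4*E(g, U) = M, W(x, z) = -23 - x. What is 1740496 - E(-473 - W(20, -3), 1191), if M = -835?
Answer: 6962819/4 ≈ 1.7407e+6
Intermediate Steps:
E(g, U) = -835/4 (E(g, U) = (¼)*(-835) = -835/4)
1740496 - E(-473 - W(20, -3), 1191) = 1740496 - 1*(-835/4) = 1740496 + 835/4 = 6962819/4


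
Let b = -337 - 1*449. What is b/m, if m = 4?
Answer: -393/2 ≈ -196.50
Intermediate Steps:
b = -786 (b = -337 - 449 = -786)
b/m = -786/4 = -786*1/4 = -393/2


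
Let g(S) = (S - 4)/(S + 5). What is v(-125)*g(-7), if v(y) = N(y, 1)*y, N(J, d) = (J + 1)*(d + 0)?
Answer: 85250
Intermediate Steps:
N(J, d) = d*(1 + J) (N(J, d) = (1 + J)*d = d*(1 + J))
g(S) = (-4 + S)/(5 + S)
v(y) = y*(1 + y) (v(y) = (1*(1 + y))*y = (1 + y)*y = y*(1 + y))
v(-125)*g(-7) = (-125*(1 - 125))*((-4 - 7)/(5 - 7)) = (-125*(-124))*(-11/(-2)) = 15500*(-½*(-11)) = 15500*(11/2) = 85250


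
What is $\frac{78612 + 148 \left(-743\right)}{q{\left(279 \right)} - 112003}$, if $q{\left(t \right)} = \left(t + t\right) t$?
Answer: $- \frac{31352}{43679} \approx -0.71778$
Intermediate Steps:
$q{\left(t \right)} = 2 t^{2}$ ($q{\left(t \right)} = 2 t t = 2 t^{2}$)
$\frac{78612 + 148 \left(-743\right)}{q{\left(279 \right)} - 112003} = \frac{78612 + 148 \left(-743\right)}{2 \cdot 279^{2} - 112003} = \frac{78612 - 109964}{2 \cdot 77841 - 112003} = - \frac{31352}{155682 - 112003} = - \frac{31352}{43679}$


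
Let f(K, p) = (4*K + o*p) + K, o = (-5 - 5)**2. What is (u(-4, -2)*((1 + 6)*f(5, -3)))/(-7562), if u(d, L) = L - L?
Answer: 0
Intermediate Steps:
o = 100 (o = (-10)**2 = 100)
u(d, L) = 0
f(K, p) = 5*K + 100*p (f(K, p) = (4*K + 100*p) + K = 5*K + 100*p)
(u(-4, -2)*((1 + 6)*f(5, -3)))/(-7562) = (0*((1 + 6)*(5*5 + 100*(-3))))/(-7562) = (0*(7*(25 - 300)))*(-1/7562) = (0*(7*(-275)))*(-1/7562) = (0*(-1925))*(-1/7562) = 0*(-1/7562) = 0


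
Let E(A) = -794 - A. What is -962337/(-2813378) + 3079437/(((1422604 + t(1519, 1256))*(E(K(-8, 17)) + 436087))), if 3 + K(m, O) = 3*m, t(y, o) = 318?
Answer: 298052805983643333/871340310279312560 ≈ 0.34206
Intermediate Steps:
K(m, O) = -3 + 3*m
-962337/(-2813378) + 3079437/(((1422604 + t(1519, 1256))*(E(K(-8, 17)) + 436087))) = -962337/(-2813378) + 3079437/(((1422604 + 318)*((-794 - (-3 + 3*(-8))) + 436087))) = -962337*(-1/2813378) + 3079437/((1422922*((-794 - (-3 - 24)) + 436087))) = 962337/2813378 + 3079437/((1422922*((-794 - 1*(-27)) + 436087))) = 962337/2813378 + 3079437/((1422922*((-794 + 27) + 436087))) = 962337/2813378 + 3079437/((1422922*(-767 + 436087))) = 962337/2813378 + 3079437/((1422922*435320)) = 962337/2813378 + 3079437/619426405040 = 298052805983643333/871340310279312560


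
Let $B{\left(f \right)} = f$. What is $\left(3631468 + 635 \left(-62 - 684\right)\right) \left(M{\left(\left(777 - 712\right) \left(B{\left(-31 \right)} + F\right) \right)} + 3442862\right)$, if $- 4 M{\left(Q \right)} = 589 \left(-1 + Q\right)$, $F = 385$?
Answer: $\frac{346006596213}{2} \approx 1.73 \cdot 10^{11}$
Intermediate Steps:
$M{\left(Q \right)} = \frac{589}{4} - \frac{589 Q}{4}$ ($M{\left(Q \right)} = - \frac{589 \left(-1 + Q\right)}{4} = - \frac{-589 + 589 Q}{4} = \frac{589}{4} - \frac{589 Q}{4}$)
$\left(3631468 + 635 \left(-62 - 684\right)\right) \left(M{\left(\left(777 - 712\right) \left(B{\left(-31 \right)} + F\right) \right)} + 3442862\right) = \left(3631468 + 635 \left(-62 - 684\right)\right) \left(\left(\frac{589}{4} - \frac{589 \left(777 - 712\right) \left(-31 + 385\right)}{4}\right) + 3442862\right) = \left(3631468 + 635 \left(-746\right)\right) \left(\left(\frac{589}{4} - \frac{589 \cdot 65 \cdot 354}{4}\right) + 3442862\right) = \left(3631468 - 473710\right) \left(\left(\frac{589}{4} - \frac{6776445}{2}\right) + 3442862\right) = 3157758 \left(\left(\frac{589}{4} - \frac{6776445}{2}\right) + 3442862\right) = 3157758 \left(- \frac{13552301}{4} + 3442862\right) = 3157758 \cdot \frac{219147}{4} = \frac{346006596213}{2}$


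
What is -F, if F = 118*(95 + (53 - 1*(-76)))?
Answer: -26432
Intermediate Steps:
F = 26432 (F = 118*(95 + (53 + 76)) = 118*(95 + 129) = 118*224 = 26432)
-F = -1*26432 = -26432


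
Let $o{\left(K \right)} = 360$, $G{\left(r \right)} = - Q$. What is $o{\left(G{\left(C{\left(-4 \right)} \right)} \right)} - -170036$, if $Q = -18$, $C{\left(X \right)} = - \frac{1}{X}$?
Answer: $170396$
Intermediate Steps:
$G{\left(r \right)} = 18$ ($G{\left(r \right)} = \left(-1\right) \left(-18\right) = 18$)
$o{\left(G{\left(C{\left(-4 \right)} \right)} \right)} - -170036 = 360 - -170036 = 360 + 170036 = 170396$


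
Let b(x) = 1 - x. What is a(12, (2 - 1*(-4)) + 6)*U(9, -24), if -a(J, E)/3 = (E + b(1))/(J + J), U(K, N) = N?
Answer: 36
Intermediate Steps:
a(J, E) = -3*E/(2*J) (a(J, E) = -3*(E + (1 - 1*1))/(J + J) = -3*(E + (1 - 1))/(2*J) = -3*(E + 0)*1/(2*J) = -3*E*1/(2*J) = -3*E/(2*J))
a(12, (2 - 1*(-4)) + 6)*U(9, -24) = -3/2*((2 - 1*(-4)) + 6)/12*(-24) = -3/2*((2 + 4) + 6)*1/12*(-24) = -3/2*(6 + 6)*1/12*(-24) = -3/2*12*1/12*(-24) = -3/2*(-24) = 36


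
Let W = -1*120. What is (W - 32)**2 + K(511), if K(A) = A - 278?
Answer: 23337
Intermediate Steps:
W = -120
K(A) = -278 + A
(W - 32)**2 + K(511) = (-120 - 32)**2 + (-278 + 511) = (-152)**2 + 233 = 23104 + 233 = 23337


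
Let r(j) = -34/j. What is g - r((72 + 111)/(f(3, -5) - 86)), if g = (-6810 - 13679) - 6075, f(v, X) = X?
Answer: -4864306/183 ≈ -26581.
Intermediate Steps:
g = -26564 (g = -20489 - 6075 = -26564)
g - r((72 + 111)/(f(3, -5) - 86)) = -26564 - (-34)/((72 + 111)/(-5 - 86)) = -26564 - (-34)/(183/(-91)) = -26564 - (-34)/(183*(-1/91)) = -26564 - (-34)/(-183/91) = -26564 - (-34)*(-91)/183 = -26564 - 1*3094/183 = -26564 - 3094/183 = -4864306/183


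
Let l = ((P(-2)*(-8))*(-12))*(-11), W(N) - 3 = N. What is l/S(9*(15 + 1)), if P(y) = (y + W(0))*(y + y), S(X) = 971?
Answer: 4224/971 ≈ 4.3502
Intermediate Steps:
W(N) = 3 + N
P(y) = 2*y*(3 + y) (P(y) = (y + (3 + 0))*(y + y) = (y + 3)*(2*y) = (3 + y)*(2*y) = 2*y*(3 + y))
l = 4224 (l = (((2*(-2)*(3 - 2))*(-8))*(-12))*(-11) = (((2*(-2)*1)*(-8))*(-12))*(-11) = (-4*(-8)*(-12))*(-11) = (32*(-12))*(-11) = -384*(-11) = 4224)
l/S(9*(15 + 1)) = 4224/971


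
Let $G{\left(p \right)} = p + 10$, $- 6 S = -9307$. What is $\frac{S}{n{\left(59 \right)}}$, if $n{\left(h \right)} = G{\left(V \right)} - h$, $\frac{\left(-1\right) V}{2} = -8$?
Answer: $- \frac{9307}{198} \approx -47.005$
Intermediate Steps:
$V = 16$ ($V = \left(-2\right) \left(-8\right) = 16$)
$S = \frac{9307}{6}$ ($S = \left(- \frac{1}{6}\right) \left(-9307\right) = \frac{9307}{6} \approx 1551.2$)
$G{\left(p \right)} = 10 + p$
$n{\left(h \right)} = 26 - h$ ($n{\left(h \right)} = \left(10 + 16\right) - h = 26 - h$)
$\frac{S}{n{\left(59 \right)}} = \frac{9307}{6 \left(26 - 59\right)} = \frac{9307}{6 \left(-33\right)} = \frac{9307}{6} \left(- \frac{1}{33}\right) = - \frac{9307}{198}$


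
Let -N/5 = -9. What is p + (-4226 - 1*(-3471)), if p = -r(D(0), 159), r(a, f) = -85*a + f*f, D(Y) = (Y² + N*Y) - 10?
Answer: -26886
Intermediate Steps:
N = 45 (N = -5*(-9) = 45)
D(Y) = -10 + Y² + 45*Y (D(Y) = (Y² + 45*Y) - 10 = -10 + Y² + 45*Y)
r(a, f) = f² - 85*a (r(a, f) = -85*a + f² = f² - 85*a)
p = -26131 (p = -(159² - 85*(-10 + 0² + 45*0)) = -(25281 - 85*(-10 + 0 + 0)) = -(25281 - 85*(-10)) = -(25281 + 850) = -1*26131 = -26131)
p + (-4226 - 1*(-3471)) = -26131 + (-4226 - 1*(-3471)) = -26131 + (-4226 + 3471) = -26131 - 755 = -26886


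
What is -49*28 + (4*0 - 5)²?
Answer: -1347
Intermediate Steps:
-49*28 + (4*0 - 5)² = -1372 + (0 - 5)² = -1372 + (-5)² = -1372 + 25 = -1347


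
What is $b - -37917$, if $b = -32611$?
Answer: $5306$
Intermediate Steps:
$b - -37917 = -32611 - -37917 = -32611 + 37917 = 5306$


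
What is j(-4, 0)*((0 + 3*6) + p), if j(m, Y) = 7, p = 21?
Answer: 273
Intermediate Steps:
j(-4, 0)*((0 + 3*6) + p) = 7*((0 + 3*6) + 21) = 7*((0 + 18) + 21) = 7*(18 + 21) = 7*39 = 273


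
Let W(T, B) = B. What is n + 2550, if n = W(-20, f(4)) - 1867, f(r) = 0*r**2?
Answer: 683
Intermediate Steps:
f(r) = 0
n = -1867 (n = 0 - 1867 = -1867)
n + 2550 = -1867 + 2550 = 683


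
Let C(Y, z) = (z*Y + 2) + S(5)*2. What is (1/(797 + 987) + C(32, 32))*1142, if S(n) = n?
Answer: 1055336475/892 ≈ 1.1831e+6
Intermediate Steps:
C(Y, z) = 12 + Y*z (C(Y, z) = (z*Y + 2) + 5*2 = (Y*z + 2) + 10 = (2 + Y*z) + 10 = 12 + Y*z)
(1/(797 + 987) + C(32, 32))*1142 = (1/(797 + 987) + (12 + 32*32))*1142 = (1/1784 + (12 + 1024))*1142 = (1/1784 + 1036)*1142 = (1848225/1784)*1142 = 1055336475/892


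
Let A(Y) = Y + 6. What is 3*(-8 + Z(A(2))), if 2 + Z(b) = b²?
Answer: 162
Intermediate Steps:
A(Y) = 6 + Y
Z(b) = -2 + b²
3*(-8 + Z(A(2))) = 3*(-8 + (-2 + (6 + 2)²)) = 3*(-8 + (-2 + 8²)) = 3*(-8 + (-2 + 64)) = 3*(-8 + 62) = 3*54 = 162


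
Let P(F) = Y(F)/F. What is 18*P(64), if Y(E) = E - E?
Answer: 0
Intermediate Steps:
Y(E) = 0
P(F) = 0 (P(F) = 0/F = 0)
18*P(64) = 18*0 = 0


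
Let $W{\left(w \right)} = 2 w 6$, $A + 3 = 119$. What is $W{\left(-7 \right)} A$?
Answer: $-9744$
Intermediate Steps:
$A = 116$ ($A = -3 + 119 = 116$)
$W{\left(w \right)} = 12 w$
$W{\left(-7 \right)} A = 12 \left(-7\right) 116 = \left(-84\right) 116 = -9744$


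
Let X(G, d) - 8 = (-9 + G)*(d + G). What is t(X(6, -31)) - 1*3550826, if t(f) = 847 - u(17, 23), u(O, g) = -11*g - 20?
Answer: -3549706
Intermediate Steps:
X(G, d) = 8 + (-9 + G)*(G + d) (X(G, d) = 8 + (-9 + G)*(d + G) = 8 + (-9 + G)*(G + d))
u(O, g) = -20 - 11*g
t(f) = 1120 (t(f) = 847 - (-20 - 11*23) = 847 - (-20 - 253) = 847 - 1*(-273) = 847 + 273 = 1120)
t(X(6, -31)) - 1*3550826 = 1120 - 1*3550826 = 1120 - 3550826 = -3549706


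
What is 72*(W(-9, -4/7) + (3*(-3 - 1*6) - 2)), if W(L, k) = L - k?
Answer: -18864/7 ≈ -2694.9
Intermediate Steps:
72*(W(-9, -4/7) + (3*(-3 - 1*6) - 2)) = 72*((-9 - (-4)/7) + (3*(-3 - 1*6) - 2)) = 72*((-9 - (-4)/7) + (3*(-3 - 6) - 2)) = 72*((-9 - 1*(-4/7)) + (3*(-9) - 2)) = 72*((-9 + 4/7) + (-27 - 2)) = 72*(-59/7 - 29) = 72*(-262/7) = -18864/7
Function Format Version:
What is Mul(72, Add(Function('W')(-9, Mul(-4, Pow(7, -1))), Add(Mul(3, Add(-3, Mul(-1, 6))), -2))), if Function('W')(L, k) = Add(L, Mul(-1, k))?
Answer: Rational(-18864, 7) ≈ -2694.9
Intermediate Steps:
Mul(72, Add(Function('W')(-9, Mul(-4, Pow(7, -1))), Add(Mul(3, Add(-3, Mul(-1, 6))), -2))) = Mul(72, Add(Add(-9, Mul(-1, Mul(-4, Pow(7, -1)))), Add(Mul(3, Add(-3, Mul(-1, 6))), -2))) = Mul(72, Add(Add(-9, Mul(-1, Mul(-4, Rational(1, 7)))), Add(Mul(3, Add(-3, -6)), -2))) = Mul(72, Add(Add(-9, Mul(-1, Rational(-4, 7))), Add(Mul(3, -9), -2))) = Mul(72, Add(Add(-9, Rational(4, 7)), Add(-27, -2))) = Mul(72, Add(Rational(-59, 7), -29)) = Mul(72, Rational(-262, 7)) = Rational(-18864, 7)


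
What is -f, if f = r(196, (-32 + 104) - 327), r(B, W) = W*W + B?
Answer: -65221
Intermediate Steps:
r(B, W) = B + W² (r(B, W) = W² + B = B + W²)
f = 65221 (f = 196 + ((-32 + 104) - 327)² = 196 + (72 - 327)² = 196 + (-255)² = 196 + 65025 = 65221)
-f = -1*65221 = -65221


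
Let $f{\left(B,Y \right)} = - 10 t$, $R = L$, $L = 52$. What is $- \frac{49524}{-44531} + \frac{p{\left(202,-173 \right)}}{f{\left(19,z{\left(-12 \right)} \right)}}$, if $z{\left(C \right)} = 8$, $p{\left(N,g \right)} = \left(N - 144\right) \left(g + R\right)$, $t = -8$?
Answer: $- \frac{154278319}{1781240} \approx -86.613$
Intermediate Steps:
$R = 52$
$p{\left(N,g \right)} = \left(-144 + N\right) \left(52 + g\right)$ ($p{\left(N,g \right)} = \left(N - 144\right) \left(g + 52\right) = \left(-144 + N\right) \left(52 + g\right)$)
$f{\left(B,Y \right)} = 80$ ($f{\left(B,Y \right)} = \left(-10\right) \left(-8\right) = 80$)
$- \frac{49524}{-44531} + \frac{p{\left(202,-173 \right)}}{f{\left(19,z{\left(-12 \right)} \right)}} = - \frac{49524}{-44531} + \frac{-7488 - -24912 + 52 \cdot 202 + 202 \left(-173\right)}{80} = \left(-49524\right) \left(- \frac{1}{44531}\right) + \left(-7488 + 24912 + 10504 - 34946\right) \frac{1}{80} = \frac{49524}{44531} - \frac{3509}{40} = - \frac{154278319}{1781240}$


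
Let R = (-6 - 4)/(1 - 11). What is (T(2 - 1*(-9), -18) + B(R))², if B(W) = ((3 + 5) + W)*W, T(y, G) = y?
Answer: 400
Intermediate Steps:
R = 1 (R = -10/(-10) = -10*(-⅒) = 1)
B(W) = W*(8 + W) (B(W) = (8 + W)*W = W*(8 + W))
(T(2 - 1*(-9), -18) + B(R))² = ((2 - 1*(-9)) + 1*(8 + 1))² = ((2 + 9) + 1*9)² = (11 + 9)² = 20² = 400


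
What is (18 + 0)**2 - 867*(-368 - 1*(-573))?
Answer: -177411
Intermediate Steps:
(18 + 0)**2 - 867*(-368 - 1*(-573)) = 18**2 - 867*(-368 + 573) = 324 - 867*205 = 324 - 177735 = -177411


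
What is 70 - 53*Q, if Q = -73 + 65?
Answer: 494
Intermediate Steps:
Q = -8
70 - 53*Q = 70 - 53*(-8) = 70 + 424 = 494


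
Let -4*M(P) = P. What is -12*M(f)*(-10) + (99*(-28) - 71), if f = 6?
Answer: -3023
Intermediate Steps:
M(P) = -P/4
-12*M(f)*(-10) + (99*(-28) - 71) = -(-3)*6*(-10) + (99*(-28) - 71) = -12*(-3/2)*(-10) + (-2772 - 71) = 18*(-10) - 2843 = -180 - 2843 = -3023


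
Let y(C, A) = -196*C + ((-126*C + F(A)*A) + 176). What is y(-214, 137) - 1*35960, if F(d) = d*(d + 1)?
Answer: 2623246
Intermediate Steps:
F(d) = d*(1 + d)
y(C, A) = 176 - 322*C + A²*(1 + A) (y(C, A) = -196*C + ((-126*C + (A*(1 + A))*A) + 176) = -196*C + ((-126*C + A²*(1 + A)) + 176) = -196*C + (176 - 126*C + A²*(1 + A)) = 176 - 322*C + A²*(1 + A))
y(-214, 137) - 1*35960 = (176 - 322*(-214) + 137²*(1 + 137)) - 1*35960 = (176 + 68908 + 18769*138) - 35960 = (176 + 68908 + 2590122) - 35960 = 2659206 - 35960 = 2623246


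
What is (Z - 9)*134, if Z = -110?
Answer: -15946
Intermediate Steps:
(Z - 9)*134 = (-110 - 9)*134 = -119*134 = -15946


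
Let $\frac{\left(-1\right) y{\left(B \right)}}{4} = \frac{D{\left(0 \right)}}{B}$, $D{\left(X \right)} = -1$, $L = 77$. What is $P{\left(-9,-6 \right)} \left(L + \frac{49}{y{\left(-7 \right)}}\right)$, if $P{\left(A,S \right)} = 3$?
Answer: $- \frac{105}{4} \approx -26.25$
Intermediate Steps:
$y{\left(B \right)} = \frac{4}{B}$ ($y{\left(B \right)} = - 4 \left(- \frac{1}{B}\right) = \frac{4}{B}$)
$P{\left(-9,-6 \right)} \left(L + \frac{49}{y{\left(-7 \right)}}\right) = 3 \left(77 + \frac{49}{4 \frac{1}{-7}}\right) = 3 \left(77 + \frac{49}{4 \left(- \frac{1}{7}\right)}\right) = 3 \left(77 + \frac{49}{- \frac{4}{7}}\right) = 3 \left(77 + 49 \left(- \frac{7}{4}\right)\right) = 3 \left(77 - \frac{343}{4}\right) = 3 \left(- \frac{35}{4}\right) = - \frac{105}{4}$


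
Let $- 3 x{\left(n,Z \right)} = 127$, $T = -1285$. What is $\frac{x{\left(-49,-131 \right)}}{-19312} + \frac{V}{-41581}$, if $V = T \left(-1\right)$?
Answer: $- \frac{69166973}{2409036816} \approx -0.028711$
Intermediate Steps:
$x{\left(n,Z \right)} = - \frac{127}{3}$ ($x{\left(n,Z \right)} = \left(- \frac{1}{3}\right) 127 = - \frac{127}{3}$)
$V = 1285$ ($V = \left(-1285\right) \left(-1\right) = 1285$)
$\frac{x{\left(-49,-131 \right)}}{-19312} + \frac{V}{-41581} = - \frac{127}{3 \left(-19312\right)} + \frac{1285}{-41581} = \left(- \frac{127}{3}\right) \left(- \frac{1}{19312}\right) + 1285 \left(- \frac{1}{41581}\right) = \frac{127}{57936} - \frac{1285}{41581} = - \frac{69166973}{2409036816}$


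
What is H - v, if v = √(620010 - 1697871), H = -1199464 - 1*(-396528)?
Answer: -802936 - I*√1077861 ≈ -8.0294e+5 - 1038.2*I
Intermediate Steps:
H = -802936 (H = -1199464 + 396528 = -802936)
v = I*√1077861 (v = √(-1077861) = I*√1077861 ≈ 1038.2*I)
H - v = -802936 - I*√1077861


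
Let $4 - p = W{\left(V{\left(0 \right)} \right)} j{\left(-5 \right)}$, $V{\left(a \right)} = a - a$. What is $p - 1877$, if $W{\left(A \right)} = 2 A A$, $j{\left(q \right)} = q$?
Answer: $-1873$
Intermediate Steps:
$V{\left(a \right)} = 0$
$W{\left(A \right)} = 2 A^{2}$
$p = 4$ ($p = 4 - 2 \cdot 0^{2} \left(-5\right) = 4 - 2 \cdot 0 \left(-5\right) = 4 - 0 \left(-5\right) = 4 - 0 = 4 + 0 = 4$)
$p - 1877 = 4 - 1877 = -1873$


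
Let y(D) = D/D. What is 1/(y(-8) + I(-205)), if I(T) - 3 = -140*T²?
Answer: -1/5883496 ≈ -1.6997e-7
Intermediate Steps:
y(D) = 1
I(T) = 3 - 140*T²
1/(y(-8) + I(-205)) = 1/(1 + (3 - 140*(-205)²)) = 1/(1 + (3 - 140*42025)) = 1/(1 + (3 - 5883500)) = 1/(1 - 5883497) = 1/(-5883496) = -1/5883496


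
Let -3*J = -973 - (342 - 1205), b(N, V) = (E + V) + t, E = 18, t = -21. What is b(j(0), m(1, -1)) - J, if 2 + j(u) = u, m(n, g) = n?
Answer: -116/3 ≈ -38.667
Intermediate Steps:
j(u) = -2 + u
b(N, V) = -3 + V (b(N, V) = (18 + V) - 21 = -3 + V)
J = 110/3 (J = -(-973 - (342 - 1205))/3 = -(-973 - 1*(-863))/3 = -(-973 + 863)/3 = -1/3*(-110) = 110/3 ≈ 36.667)
b(j(0), m(1, -1)) - J = (-3 + 1) - 1*110/3 = -2 - 110/3 = -116/3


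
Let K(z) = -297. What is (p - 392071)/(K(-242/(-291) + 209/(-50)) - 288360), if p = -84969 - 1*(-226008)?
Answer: 251032/288657 ≈ 0.86965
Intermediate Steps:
p = 141039 (p = -84969 + 226008 = 141039)
(p - 392071)/(K(-242/(-291) + 209/(-50)) - 288360) = (141039 - 392071)/(-297 - 288360) = -251032/(-288657) = -251032*(-1/288657) = 251032/288657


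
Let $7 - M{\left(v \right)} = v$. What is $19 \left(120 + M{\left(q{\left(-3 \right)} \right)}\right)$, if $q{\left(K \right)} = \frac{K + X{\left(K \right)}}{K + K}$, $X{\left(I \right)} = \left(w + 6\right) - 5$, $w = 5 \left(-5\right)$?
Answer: $\frac{4655}{2} \approx 2327.5$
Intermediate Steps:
$w = -25$
$X{\left(I \right)} = -24$ ($X{\left(I \right)} = \left(-25 + 6\right) - 5 = -19 - 5 = -24$)
$q{\left(K \right)} = \frac{-24 + K}{2 K}$ ($q{\left(K \right)} = \frac{K - 24}{K + K} = \frac{-24 + K}{2 K}$)
$M{\left(v \right)} = 7 - v$
$19 \left(120 + M{\left(q{\left(-3 \right)} \right)}\right) = 19 \left(120 + \left(7 - \frac{-24 - 3}{2 \left(-3\right)}\right)\right) = 19 \left(120 + \left(7 - \frac{1}{2} \left(- \frac{1}{3}\right) \left(-27\right)\right)\right) = 19 \left(120 + \left(7 - \frac{9}{2}\right)\right) = 19 \left(120 + \frac{5}{2}\right) = 19 \cdot \frac{245}{2} = \frac{4655}{2}$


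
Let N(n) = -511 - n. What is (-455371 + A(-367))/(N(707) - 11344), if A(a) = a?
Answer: 227869/6281 ≈ 36.279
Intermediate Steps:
(-455371 + A(-367))/(N(707) - 11344) = (-455371 - 367)/((-511 - 1*707) - 11344) = -455738/((-511 - 707) - 11344) = -455738/(-1218 - 11344) = -455738/(-12562) = -455738*(-1/12562) = 227869/6281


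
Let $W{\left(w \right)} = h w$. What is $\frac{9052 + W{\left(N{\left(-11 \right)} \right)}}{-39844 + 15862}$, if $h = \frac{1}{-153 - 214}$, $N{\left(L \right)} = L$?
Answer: $- \frac{158195}{419114} \approx -0.37745$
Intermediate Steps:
$h = - \frac{1}{367}$ ($h = \frac{1}{-367} = - \frac{1}{367} \approx -0.0027248$)
$W{\left(w \right)} = - \frac{w}{367}$
$\frac{9052 + W{\left(N{\left(-11 \right)} \right)}}{-39844 + 15862} = \frac{9052 - - \frac{11}{367}}{-39844 + 15862} = \frac{9052 + \frac{11}{367}}{-23982} = \frac{3322095}{367} \left(- \frac{1}{23982}\right) = - \frac{158195}{419114}$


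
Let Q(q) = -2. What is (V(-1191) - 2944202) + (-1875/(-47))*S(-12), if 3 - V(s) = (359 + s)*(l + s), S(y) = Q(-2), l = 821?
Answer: -152849583/47 ≈ -3.2521e+6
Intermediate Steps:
S(y) = -2
V(s) = 3 - (359 + s)*(821 + s)
(V(-1191) - 2944202) + (-1875/(-47))*S(-12) = ((-294736 - 1*(-1191)² - 1180*(-1191)) - 2944202) - 1875/(-47)*(-2) = ((-294736 - 1*1418481 + 1405380) - 2944202) - 1875*(-1)/47*(-2) = ((-294736 - 1418481 + 1405380) - 2944202) - 125*(-15/47)*(-2) = (-307837 - 2944202) + (1875/47)*(-2) = -3252039 - 3750/47 = -152849583/47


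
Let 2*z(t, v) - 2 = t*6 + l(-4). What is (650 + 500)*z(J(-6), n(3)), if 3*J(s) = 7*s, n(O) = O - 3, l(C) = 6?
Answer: -43700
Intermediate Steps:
n(O) = -3 + O
J(s) = 7*s/3 (J(s) = (7*s)/3 = 7*s/3)
z(t, v) = 4 + 3*t (z(t, v) = 1 + (t*6 + 6)/2 = 1 + (6*t + 6)/2 = 1 + (6 + 6*t)/2 = 1 + (3 + 3*t) = 4 + 3*t)
(650 + 500)*z(J(-6), n(3)) = (650 + 500)*(4 + 3*((7/3)*(-6))) = 1150*(4 + 3*(-14)) = 1150*(4 - 42) = 1150*(-38) = -43700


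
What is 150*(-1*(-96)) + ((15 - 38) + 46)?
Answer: 14423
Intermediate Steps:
150*(-1*(-96)) + ((15 - 38) + 46) = 150*96 + (-23 + 46) = 14400 + 23 = 14423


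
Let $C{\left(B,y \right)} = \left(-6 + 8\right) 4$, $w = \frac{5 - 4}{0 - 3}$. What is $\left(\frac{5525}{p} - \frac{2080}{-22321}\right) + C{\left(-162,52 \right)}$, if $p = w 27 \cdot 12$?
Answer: $- \frac{7985657}{185436} \approx -43.064$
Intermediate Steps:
$w = - \frac{1}{3}$ ($w = 1 \frac{1}{-3} = 1 \left(- \frac{1}{3}\right) = - \frac{1}{3} \approx -0.33333$)
$C{\left(B,y \right)} = 8$ ($C{\left(B,y \right)} = 2 \cdot 4 = 8$)
$p = -108$ ($p = \left(- \frac{1}{3}\right) 27 \cdot 12 = \left(-9\right) 12 = -108$)
$\left(\frac{5525}{p} - \frac{2080}{-22321}\right) + C{\left(-162,52 \right)} = \left(\frac{5525}{-108} - \frac{2080}{-22321}\right) + 8 = \left(5525 \left(- \frac{1}{108}\right) - - \frac{160}{1717}\right) + 8 = \left(- \frac{5525}{108} + \frac{160}{1717}\right) + 8 = - \frac{9469145}{185436} + 8 = - \frac{7985657}{185436}$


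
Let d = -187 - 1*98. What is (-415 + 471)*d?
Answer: -15960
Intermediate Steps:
d = -285 (d = -187 - 98 = -285)
(-415 + 471)*d = (-415 + 471)*(-285) = 56*(-285) = -15960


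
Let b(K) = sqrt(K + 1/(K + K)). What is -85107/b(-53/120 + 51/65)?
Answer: -170214*sqrt(501769866)/60121 ≈ -63419.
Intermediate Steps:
b(K) = sqrt(K + 1/(2*K))
-85107/b(-53/120 + 51/65) = -85107*2/sqrt(2/(-53/120 + 51/65) + 4*(-53/120 + 51/65)) = -85107*2/sqrt(2/(107/312) + 4*(107/312)) = -85107*2/sqrt(2*(312/107) + 107/78) = -85107*2/sqrt(624/107 + 107/78) = -85107*2*sqrt(501769866)/60121 = -170214*sqrt(501769866)/60121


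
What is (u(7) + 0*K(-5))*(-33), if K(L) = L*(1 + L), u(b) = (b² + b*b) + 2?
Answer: -3300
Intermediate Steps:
u(b) = 2 + 2*b² (u(b) = (b² + b²) + 2 = 2*b² + 2 = 2 + 2*b²)
(u(7) + 0*K(-5))*(-33) = ((2 + 2*7²) + 0*(-5*(1 - 5)))*(-33) = ((2 + 2*49) + 0*(-5*(-4)))*(-33) = ((2 + 98) + 0*20)*(-33) = (100 + 0)*(-33) = 100*(-33) = -3300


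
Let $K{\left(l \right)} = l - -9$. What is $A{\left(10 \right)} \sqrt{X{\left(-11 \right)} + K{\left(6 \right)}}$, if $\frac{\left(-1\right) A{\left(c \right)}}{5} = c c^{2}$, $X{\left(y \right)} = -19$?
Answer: $- 10000 i \approx - 10000.0 i$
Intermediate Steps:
$K{\left(l \right)} = 9 + l$ ($K{\left(l \right)} = l + 9 = 9 + l$)
$A{\left(c \right)} = - 5 c^{3}$ ($A{\left(c \right)} = - 5 c c^{2} = - 5 c^{3}$)
$A{\left(10 \right)} \sqrt{X{\left(-11 \right)} + K{\left(6 \right)}} = - 5 \cdot 10^{3} \sqrt{-19 + \left(9 + 6\right)} = \left(-5\right) 1000 \sqrt{-19 + 15} = - 5000 \sqrt{-4} = - 5000 \cdot 2 i = - 10000 i$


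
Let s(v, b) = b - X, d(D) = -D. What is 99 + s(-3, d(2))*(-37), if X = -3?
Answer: 62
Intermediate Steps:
s(v, b) = 3 + b (s(v, b) = b - 1*(-3) = b + 3 = 3 + b)
99 + s(-3, d(2))*(-37) = 99 + (3 - 1*2)*(-37) = 99 + (3 - 2)*(-37) = 99 + 1*(-37) = 99 - 37 = 62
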